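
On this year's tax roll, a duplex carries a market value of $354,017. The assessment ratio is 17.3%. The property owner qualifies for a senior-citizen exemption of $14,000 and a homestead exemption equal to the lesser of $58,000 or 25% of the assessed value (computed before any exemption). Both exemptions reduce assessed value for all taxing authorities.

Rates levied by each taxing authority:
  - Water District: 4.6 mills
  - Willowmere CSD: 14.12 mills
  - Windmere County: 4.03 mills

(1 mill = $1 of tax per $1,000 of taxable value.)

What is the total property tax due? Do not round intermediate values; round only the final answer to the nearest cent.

Assessed value = $354,017 × 0.173 = $61,244.941
Homestead exemption = min($58,000, 25% × $61,244.941) = min($58,000, $15,311.23525) = $15,311.23525 (percentage binds)
Taxable value = $61,244.941 − $14,000 − $15,311.23525 = $31,933.70575
Water District: $31,933.70575 × 0.0046 = $146.89504645
Willowmere CSD: $31,933.70575 × 0.01412 = $450.90392519
Windmere County: $31,933.70575 × 0.00403 = $128.6928341725
Total = $726.4918058125

$726.49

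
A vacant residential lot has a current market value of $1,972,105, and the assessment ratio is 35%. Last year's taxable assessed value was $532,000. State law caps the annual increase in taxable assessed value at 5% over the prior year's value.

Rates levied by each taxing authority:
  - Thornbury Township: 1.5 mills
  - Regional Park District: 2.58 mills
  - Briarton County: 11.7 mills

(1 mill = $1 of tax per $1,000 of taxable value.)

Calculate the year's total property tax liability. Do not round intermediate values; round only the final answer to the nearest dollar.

$8,815

Uncapped assessed value = $1,972,105 × 0.35 = $690,236.75
Cap limit = $532,000 × 1.05 = $558,600
Taxable assessed value = min($690,236.75, $558,600) = $558,600 (cap binds)
Thornbury Township: $558,600 × 0.0015 = $837.9
Regional Park District: $558,600 × 0.00258 = $1,441.188
Briarton County: $558,600 × 0.0117 = $6,535.62
Total = $8,814.708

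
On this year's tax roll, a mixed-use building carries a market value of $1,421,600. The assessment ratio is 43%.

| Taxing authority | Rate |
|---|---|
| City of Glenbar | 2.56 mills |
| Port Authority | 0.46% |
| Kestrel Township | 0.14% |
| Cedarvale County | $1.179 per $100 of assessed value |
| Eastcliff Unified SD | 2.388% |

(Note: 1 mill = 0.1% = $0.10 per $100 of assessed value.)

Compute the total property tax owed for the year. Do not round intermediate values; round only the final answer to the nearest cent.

$27,037.27

Assessed value = $1,421,600 × 0.43 = $611,288
City of Glenbar: $611,288 × 0.00256 = $1,564.89728
Port Authority: $611,288 × 0.0046 = $2,811.9248
Kestrel Township: $611,288 × 0.0014 = $855.8032
Cedarvale County: $611,288 × 0.01179 = $7,207.08552
Eastcliff Unified SD: $611,288 × 0.02388 = $14,597.55744
Total = $27,037.26824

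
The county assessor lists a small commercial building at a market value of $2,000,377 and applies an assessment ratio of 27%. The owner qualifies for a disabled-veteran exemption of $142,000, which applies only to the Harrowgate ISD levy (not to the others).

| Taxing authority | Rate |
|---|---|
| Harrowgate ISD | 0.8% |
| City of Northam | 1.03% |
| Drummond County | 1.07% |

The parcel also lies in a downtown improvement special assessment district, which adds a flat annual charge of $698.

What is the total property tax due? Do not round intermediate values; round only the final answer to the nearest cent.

$15,224.95

Assessed value = $2,000,377 × 0.27 = $540,101.79
Harrowgate ISD: ($540,101.79 − $142,000) × 0.008 = $398,101.79 × 0.008 = $3,184.81432
City of Northam: $540,101.79 × 0.0103 = $5,563.048437
Drummond County: $540,101.79 × 0.0107 = $5,779.089153
Levies subtotal = $14,526.95191
Total = $14,526.95191 + $698 = $15,224.95191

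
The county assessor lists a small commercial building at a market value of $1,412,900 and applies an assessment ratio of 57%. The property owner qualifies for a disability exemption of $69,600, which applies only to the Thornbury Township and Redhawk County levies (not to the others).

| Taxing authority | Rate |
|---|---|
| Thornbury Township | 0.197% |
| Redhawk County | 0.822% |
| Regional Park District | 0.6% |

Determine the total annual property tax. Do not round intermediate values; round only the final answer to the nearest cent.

$12,329.44

Assessed value = $1,412,900 × 0.57 = $805,353
Thornbury Township: ($805,353 − $69,600) × 0.00197 = $735,753 × 0.00197 = $1,449.43341
Redhawk County: ($805,353 − $69,600) × 0.00822 = $735,753 × 0.00822 = $6,047.88966
Regional Park District: $805,353 × 0.006 = $4,832.118
Total = $12,329.44107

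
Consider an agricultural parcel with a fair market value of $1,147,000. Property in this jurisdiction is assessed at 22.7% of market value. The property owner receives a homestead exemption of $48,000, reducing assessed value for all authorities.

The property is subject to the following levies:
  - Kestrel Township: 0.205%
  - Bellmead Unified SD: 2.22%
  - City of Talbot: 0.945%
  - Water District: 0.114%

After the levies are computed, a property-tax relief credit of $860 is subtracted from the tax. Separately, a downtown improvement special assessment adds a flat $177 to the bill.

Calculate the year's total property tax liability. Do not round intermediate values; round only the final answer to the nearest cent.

$6,715.94

Assessed value = $1,147,000 × 0.227 = $260,369
Taxable value = $260,369 − $48,000 = $212,369
Kestrel Township: $212,369 × 0.00205 = $435.35645
Bellmead Unified SD: $212,369 × 0.0222 = $4,714.5918
City of Talbot: $212,369 × 0.00945 = $2,006.88705
Water District: $212,369 × 0.00114 = $242.10066
Levies subtotal = $7,398.93596
After credit = $7,398.93596 − $860 = $6,538.93596
Total = $6,538.93596 + $177 = $6,715.93596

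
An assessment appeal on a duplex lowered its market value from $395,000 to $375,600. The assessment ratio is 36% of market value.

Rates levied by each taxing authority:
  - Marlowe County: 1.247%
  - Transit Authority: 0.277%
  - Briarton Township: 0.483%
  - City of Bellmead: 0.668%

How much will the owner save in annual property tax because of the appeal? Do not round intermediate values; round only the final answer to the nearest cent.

$186.82

Old assessed value = $395,000 × 0.36 = $142,200
New assessed value = $375,600 × 0.36 = $135,216
Combined rate = 0.01247 + 0.00277 + 0.00483 + 0.00668 = 0.02675
Old tax = $142,200 × 0.02675 = $3,803.85
New tax = $135,216 × 0.02675 = $3,617.028
Reduction = $3,803.85 − $3,617.028 = $186.822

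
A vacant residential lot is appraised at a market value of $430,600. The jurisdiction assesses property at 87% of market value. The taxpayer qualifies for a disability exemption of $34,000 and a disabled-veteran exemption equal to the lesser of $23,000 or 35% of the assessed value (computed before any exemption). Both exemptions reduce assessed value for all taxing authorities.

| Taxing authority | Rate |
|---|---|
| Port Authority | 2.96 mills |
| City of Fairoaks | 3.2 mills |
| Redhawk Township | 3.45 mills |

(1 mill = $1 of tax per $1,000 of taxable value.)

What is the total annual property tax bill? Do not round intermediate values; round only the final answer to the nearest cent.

$3,052.35

Assessed value = $430,600 × 0.87 = $374,622
Disabled-veteran exemption = min($23,000, 35% × $374,622) = min($23,000, $131,117.7) = $23,000 (dollar cap binds)
Taxable value = $374,622 − $34,000 − $23,000 = $317,622
Port Authority: $317,622 × 0.00296 = $940.16112
City of Fairoaks: $317,622 × 0.0032 = $1,016.3904
Redhawk Township: $317,622 × 0.00345 = $1,095.7959
Total = $3,052.34742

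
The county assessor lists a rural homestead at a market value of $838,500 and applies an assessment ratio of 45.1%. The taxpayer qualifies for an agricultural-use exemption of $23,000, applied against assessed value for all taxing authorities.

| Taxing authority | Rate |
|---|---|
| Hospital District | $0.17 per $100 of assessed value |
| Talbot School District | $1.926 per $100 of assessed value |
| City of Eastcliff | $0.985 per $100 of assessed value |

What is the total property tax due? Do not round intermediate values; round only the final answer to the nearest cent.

$10,942.59

Assessed value = $838,500 × 0.451 = $378,163.5
Taxable value = $378,163.5 − $23,000 = $355,163.5
Hospital District: $355,163.5 × 0.0017 = $603.77795
Talbot School District: $355,163.5 × 0.01926 = $6,840.44901
City of Eastcliff: $355,163.5 × 0.00985 = $3,498.360475
Total = $603.77795 + $6,840.44901 + $3,498.360475 = $10,942.587435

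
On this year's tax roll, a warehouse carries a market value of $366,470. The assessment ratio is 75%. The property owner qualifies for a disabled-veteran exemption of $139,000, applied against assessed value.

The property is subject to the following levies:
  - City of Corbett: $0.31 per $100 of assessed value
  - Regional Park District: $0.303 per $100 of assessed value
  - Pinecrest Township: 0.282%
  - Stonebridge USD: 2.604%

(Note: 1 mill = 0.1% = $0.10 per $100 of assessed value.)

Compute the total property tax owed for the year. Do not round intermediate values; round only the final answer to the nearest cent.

$4,753.48

Assessed value = $366,470 × 0.75 = $274,852.5
Taxable value = $274,852.5 − $139,000 = $135,852.5
City of Corbett: $135,852.5 × 0.0031 = $421.14275
Regional Park District: $135,852.5 × 0.00303 = $411.633075
Pinecrest Township: $135,852.5 × 0.00282 = $383.10405
Stonebridge USD: $135,852.5 × 0.02604 = $3,537.5991
Total = $4,753.478975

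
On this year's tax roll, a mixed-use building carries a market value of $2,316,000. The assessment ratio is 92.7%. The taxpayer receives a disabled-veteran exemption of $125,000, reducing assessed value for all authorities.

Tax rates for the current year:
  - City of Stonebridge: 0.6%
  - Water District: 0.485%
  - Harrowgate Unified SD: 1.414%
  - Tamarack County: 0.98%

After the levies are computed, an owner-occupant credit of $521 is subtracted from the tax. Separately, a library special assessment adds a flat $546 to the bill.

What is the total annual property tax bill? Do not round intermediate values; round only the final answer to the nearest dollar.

$70,368

Assessed value = $2,316,000 × 0.927 = $2,146,932
Taxable value = $2,146,932 − $125,000 = $2,021,932
City of Stonebridge: $2,021,932 × 0.006 = $12,131.592
Water District: $2,021,932 × 0.00485 = $9,806.3702
Harrowgate Unified SD: $2,021,932 × 0.01414 = $28,590.11848
Tamarack County: $2,021,932 × 0.0098 = $19,814.9336
Levies subtotal = $70,343.01428
After credit = $70,343.01428 − $521 = $69,822.01428
Total = $69,822.01428 + $546 = $70,368.01428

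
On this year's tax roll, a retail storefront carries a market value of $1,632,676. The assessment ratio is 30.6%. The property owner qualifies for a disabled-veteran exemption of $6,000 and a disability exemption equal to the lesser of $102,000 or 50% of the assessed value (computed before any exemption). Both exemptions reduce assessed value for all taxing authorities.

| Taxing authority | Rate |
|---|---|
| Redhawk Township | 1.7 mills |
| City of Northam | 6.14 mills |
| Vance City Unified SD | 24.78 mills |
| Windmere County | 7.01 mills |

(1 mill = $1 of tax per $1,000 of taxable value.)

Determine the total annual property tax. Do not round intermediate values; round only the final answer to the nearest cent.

$15,519.06

Assessed value = $1,632,676 × 0.306 = $499,598.856
Disability exemption = min($102,000, 50% × $499,598.856) = min($102,000, $249,799.428) = $102,000 (dollar cap binds)
Taxable value = $499,598.856 − $6,000 − $102,000 = $391,598.856
Redhawk Township: $391,598.856 × 0.0017 = $665.7180552
City of Northam: $391,598.856 × 0.00614 = $2,404.41697584
Vance City Unified SD: $391,598.856 × 0.02478 = $9,703.81965168
Windmere County: $391,598.856 × 0.00701 = $2,745.10798056
Total = $15,519.06266328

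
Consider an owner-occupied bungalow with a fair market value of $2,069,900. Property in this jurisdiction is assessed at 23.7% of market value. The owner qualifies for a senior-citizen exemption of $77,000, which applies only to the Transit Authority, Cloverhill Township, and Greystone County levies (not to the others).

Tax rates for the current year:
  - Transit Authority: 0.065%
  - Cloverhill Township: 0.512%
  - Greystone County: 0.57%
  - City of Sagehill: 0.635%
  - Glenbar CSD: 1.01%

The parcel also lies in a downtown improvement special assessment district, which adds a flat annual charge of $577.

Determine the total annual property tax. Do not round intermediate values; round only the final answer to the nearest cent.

Assessed value = $2,069,900 × 0.237 = $490,566.3
Transit Authority: ($490,566.3 − $77,000) × 0.00065 = $413,566.3 × 0.00065 = $268.818095
Cloverhill Township: ($490,566.3 − $77,000) × 0.00512 = $413,566.3 × 0.00512 = $2,117.459456
Greystone County: ($490,566.3 − $77,000) × 0.0057 = $413,566.3 × 0.0057 = $2,357.32791
City of Sagehill: $490,566.3 × 0.00635 = $3,115.096005
Glenbar CSD: $490,566.3 × 0.0101 = $4,954.71963
Levies subtotal = $12,813.421096
Total = $12,813.421096 + $577 = $13,390.421096

$13,390.42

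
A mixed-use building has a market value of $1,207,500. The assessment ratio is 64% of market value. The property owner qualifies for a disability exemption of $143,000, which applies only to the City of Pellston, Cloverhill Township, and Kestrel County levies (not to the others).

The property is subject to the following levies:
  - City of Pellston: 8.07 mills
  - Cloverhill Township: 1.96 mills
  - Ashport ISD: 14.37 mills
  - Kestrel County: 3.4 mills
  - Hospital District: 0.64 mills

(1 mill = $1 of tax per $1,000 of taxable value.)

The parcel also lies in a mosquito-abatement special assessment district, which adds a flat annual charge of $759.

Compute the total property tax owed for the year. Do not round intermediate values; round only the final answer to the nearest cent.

Assessed value = $1,207,500 × 0.64 = $772,800
City of Pellston: ($772,800 − $143,000) × 0.00807 = $629,800 × 0.00807 = $5,082.486
Cloverhill Township: ($772,800 − $143,000) × 0.00196 = $629,800 × 0.00196 = $1,234.408
Ashport ISD: $772,800 × 0.01437 = $11,105.136
Kestrel County: ($772,800 − $143,000) × 0.0034 = $629,800 × 0.0034 = $2,141.32
Hospital District: $772,800 × 0.00064 = $494.592
Levies subtotal = $20,057.942
Total = $20,057.942 + $759 = $20,816.942

$20,816.94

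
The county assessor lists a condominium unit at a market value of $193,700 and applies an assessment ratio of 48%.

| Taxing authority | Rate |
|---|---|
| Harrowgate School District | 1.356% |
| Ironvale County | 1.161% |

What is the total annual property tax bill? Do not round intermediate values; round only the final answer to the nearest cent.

$2,340.21

Assessed value = $193,700 × 0.48 = $92,976
Harrowgate School District: $92,976 × 0.01356 = $1,260.75456
Ironvale County: $92,976 × 0.01161 = $1,079.45136
Total = $1,260.75456 + $1,079.45136 = $2,340.20592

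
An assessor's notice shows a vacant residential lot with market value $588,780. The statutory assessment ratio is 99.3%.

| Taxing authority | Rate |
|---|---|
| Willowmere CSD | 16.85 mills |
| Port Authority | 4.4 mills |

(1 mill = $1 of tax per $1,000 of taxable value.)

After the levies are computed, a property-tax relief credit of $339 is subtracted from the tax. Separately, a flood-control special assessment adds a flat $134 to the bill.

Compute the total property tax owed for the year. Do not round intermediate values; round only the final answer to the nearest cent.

Assessed value = $588,780 × 0.993 = $584,658.54
Willowmere CSD: $584,658.54 × 0.01685 = $9,851.496399
Port Authority: $584,658.54 × 0.0044 = $2,572.497576
Levies subtotal = $12,423.993975
After credit = $12,423.993975 − $339 = $12,084.993975
Total = $12,084.993975 + $134 = $12,218.993975

$12,218.99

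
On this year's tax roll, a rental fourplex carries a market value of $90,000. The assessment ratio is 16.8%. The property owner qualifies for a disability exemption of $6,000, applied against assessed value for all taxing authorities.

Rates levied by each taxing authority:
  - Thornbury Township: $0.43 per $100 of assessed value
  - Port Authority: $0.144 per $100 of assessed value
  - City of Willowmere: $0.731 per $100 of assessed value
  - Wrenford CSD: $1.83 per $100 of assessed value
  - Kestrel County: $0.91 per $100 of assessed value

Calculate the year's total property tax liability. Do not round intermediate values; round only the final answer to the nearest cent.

$368.90

Assessed value = $90,000 × 0.168 = $15,120
Taxable value = $15,120 − $6,000 = $9,120
Thornbury Township: $9,120 × 0.0043 = $39.216
Port Authority: $9,120 × 0.00144 = $13.1328
City of Willowmere: $9,120 × 0.00731 = $66.6672
Wrenford CSD: $9,120 × 0.0183 = $166.896
Kestrel County: $9,120 × 0.0091 = $82.992
Total = $39.216 + $13.1328 + $66.6672 + $166.896 + $82.992 = $368.904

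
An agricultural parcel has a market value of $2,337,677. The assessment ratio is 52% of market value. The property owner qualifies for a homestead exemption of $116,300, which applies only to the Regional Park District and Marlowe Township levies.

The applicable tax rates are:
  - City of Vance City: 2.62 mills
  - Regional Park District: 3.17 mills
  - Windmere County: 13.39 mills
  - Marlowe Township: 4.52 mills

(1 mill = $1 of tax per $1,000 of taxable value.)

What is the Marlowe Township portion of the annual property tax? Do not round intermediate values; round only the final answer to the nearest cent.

$4,968.80

Assessed value = $2,337,677 × 0.52 = $1,215,592.04
Marlowe Township taxable value = $1,215,592.04 − $116,300 = $1,099,292.04
Marlowe Township levy = $1,099,292.04 × 0.00452 = $4,968.8000208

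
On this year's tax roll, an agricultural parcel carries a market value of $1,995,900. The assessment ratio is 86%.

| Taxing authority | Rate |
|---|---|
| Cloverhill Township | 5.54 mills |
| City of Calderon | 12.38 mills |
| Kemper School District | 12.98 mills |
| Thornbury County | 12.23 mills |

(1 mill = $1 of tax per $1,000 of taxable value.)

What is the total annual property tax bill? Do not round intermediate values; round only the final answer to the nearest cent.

$74,031.52

Assessed value = $1,995,900 × 0.86 = $1,716,474
Cloverhill Township: $1,716,474 × 0.00554 = $9,509.26596
City of Calderon: $1,716,474 × 0.01238 = $21,249.94812
Kemper School District: $1,716,474 × 0.01298 = $22,279.83252
Thornbury County: $1,716,474 × 0.01223 = $20,992.47702
Total = $9,509.26596 + $21,249.94812 + $22,279.83252 + $20,992.47702 = $74,031.52362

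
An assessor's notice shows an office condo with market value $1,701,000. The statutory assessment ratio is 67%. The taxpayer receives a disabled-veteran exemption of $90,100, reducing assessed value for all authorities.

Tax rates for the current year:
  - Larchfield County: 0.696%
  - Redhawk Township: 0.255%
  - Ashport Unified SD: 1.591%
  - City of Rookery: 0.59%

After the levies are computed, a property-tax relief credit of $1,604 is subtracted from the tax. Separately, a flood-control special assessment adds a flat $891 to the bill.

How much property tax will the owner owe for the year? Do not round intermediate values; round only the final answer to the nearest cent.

$32,159.53

Assessed value = $1,701,000 × 0.67 = $1,139,670
Taxable value = $1,139,670 − $90,100 = $1,049,570
Larchfield County: $1,049,570 × 0.00696 = $7,305.0072
Redhawk Township: $1,049,570 × 0.00255 = $2,676.4035
Ashport Unified SD: $1,049,570 × 0.01591 = $16,698.6587
City of Rookery: $1,049,570 × 0.0059 = $6,192.463
Levies subtotal = $32,872.5324
After credit = $32,872.5324 − $1,604 = $31,268.5324
Total = $31,268.5324 + $891 = $32,159.5324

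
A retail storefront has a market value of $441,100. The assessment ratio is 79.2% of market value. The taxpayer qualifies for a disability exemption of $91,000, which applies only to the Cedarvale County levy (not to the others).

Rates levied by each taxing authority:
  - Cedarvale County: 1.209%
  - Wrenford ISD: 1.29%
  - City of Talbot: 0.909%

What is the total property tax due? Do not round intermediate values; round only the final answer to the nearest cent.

$10,805.70

Assessed value = $441,100 × 0.792 = $349,351.2
Cedarvale County: ($349,351.2 − $91,000) × 0.01209 = $258,351.2 × 0.01209 = $3,123.466008
Wrenford ISD: $349,351.2 × 0.0129 = $4,506.63048
City of Talbot: $349,351.2 × 0.00909 = $3,175.602408
Total = $10,805.698896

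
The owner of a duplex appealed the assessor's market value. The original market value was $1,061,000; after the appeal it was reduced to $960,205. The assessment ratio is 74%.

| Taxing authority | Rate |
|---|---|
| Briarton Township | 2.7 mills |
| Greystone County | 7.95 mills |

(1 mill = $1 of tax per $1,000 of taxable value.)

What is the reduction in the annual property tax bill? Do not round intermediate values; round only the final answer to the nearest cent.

Old assessed value = $1,061,000 × 0.74 = $785,140
New assessed value = $960,205 × 0.74 = $710,551.7
Combined rate = 0.0027 + 0.00795 = 0.01065
Old tax = $785,140 × 0.01065 = $8,361.741
New tax = $710,551.7 × 0.01065 = $7,567.375605
Reduction = $8,361.741 − $7,567.375605 = $794.365395

$794.37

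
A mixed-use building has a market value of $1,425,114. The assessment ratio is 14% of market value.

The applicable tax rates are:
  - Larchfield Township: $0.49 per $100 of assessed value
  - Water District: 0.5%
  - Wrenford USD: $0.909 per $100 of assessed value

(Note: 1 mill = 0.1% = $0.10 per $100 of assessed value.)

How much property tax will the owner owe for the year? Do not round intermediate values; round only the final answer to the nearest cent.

Assessed value = $1,425,114 × 0.14 = $199,515.96
Larchfield Township: $199,515.96 × 0.0049 = $977.628204
Water District: $199,515.96 × 0.005 = $997.5798
Wrenford USD: $199,515.96 × 0.00909 = $1,813.6000764
Total = $3,788.8080804

$3,788.81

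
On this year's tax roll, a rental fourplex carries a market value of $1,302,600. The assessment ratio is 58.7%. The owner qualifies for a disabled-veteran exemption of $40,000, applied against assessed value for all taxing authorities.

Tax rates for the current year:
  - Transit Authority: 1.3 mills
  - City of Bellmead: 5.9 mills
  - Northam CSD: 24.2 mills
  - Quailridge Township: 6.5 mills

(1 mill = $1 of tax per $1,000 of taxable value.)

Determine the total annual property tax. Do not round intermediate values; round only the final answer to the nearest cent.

$27,463.33

Assessed value = $1,302,600 × 0.587 = $764,626.2
Taxable value = $764,626.2 − $40,000 = $724,626.2
Transit Authority: $724,626.2 × 0.0013 = $942.01406
City of Bellmead: $724,626.2 × 0.0059 = $4,275.29458
Northam CSD: $724,626.2 × 0.0242 = $17,535.95404
Quailridge Township: $724,626.2 × 0.0065 = $4,710.0703
Total = $942.01406 + $4,275.29458 + $17,535.95404 + $4,710.0703 = $27,463.33298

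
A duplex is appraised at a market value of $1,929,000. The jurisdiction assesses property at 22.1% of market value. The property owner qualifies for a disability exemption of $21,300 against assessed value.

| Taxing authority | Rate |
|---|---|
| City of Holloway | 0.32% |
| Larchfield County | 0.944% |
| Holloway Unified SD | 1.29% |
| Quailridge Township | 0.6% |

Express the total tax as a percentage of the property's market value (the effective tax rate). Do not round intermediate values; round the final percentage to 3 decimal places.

0.662%

Assessed value = $1,929,000 × 0.221 = $426,309
Taxable value = $426,309 − $21,300 = $405,009
City of Holloway: $405,009 × 0.0032 = $1,296.0288
Larchfield County: $405,009 × 0.00944 = $3,823.28496
Holloway Unified SD: $405,009 × 0.0129 = $5,224.6161
Quailridge Township: $405,009 × 0.006 = $2,430.054
Total tax = $12,773.98386
Effective rate = $12,773.98386 ÷ $1,929,000 = 0.662% of market value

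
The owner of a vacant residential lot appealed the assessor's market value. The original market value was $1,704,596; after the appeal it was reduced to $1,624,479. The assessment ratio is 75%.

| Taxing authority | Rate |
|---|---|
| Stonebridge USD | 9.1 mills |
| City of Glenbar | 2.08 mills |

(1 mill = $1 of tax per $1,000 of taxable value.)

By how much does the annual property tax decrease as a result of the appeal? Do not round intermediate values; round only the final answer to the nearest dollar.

Old assessed value = $1,704,596 × 0.75 = $1,278,447
New assessed value = $1,624,479 × 0.75 = $1,218,359.25
Combined rate = 0.0091 + 0.00208 = 0.01118
Old tax = $1,278,447 × 0.01118 = $14,293.03746
New tax = $1,218,359.25 × 0.01118 = $13,621.256415
Reduction = $14,293.03746 − $13,621.256415 = $671.781045

$672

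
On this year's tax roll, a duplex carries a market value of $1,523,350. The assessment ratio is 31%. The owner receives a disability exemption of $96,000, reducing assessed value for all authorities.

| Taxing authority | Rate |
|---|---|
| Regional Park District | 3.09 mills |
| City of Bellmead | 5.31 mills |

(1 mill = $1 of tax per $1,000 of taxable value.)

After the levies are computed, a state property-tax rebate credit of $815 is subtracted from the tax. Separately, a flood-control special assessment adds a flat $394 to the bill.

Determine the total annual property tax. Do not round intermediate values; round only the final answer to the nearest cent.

Assessed value = $1,523,350 × 0.31 = $472,238.5
Taxable value = $472,238.5 − $96,000 = $376,238.5
Regional Park District: $376,238.5 × 0.00309 = $1,162.576965
City of Bellmead: $376,238.5 × 0.00531 = $1,997.826435
Levies subtotal = $3,160.4034
After credit = $3,160.4034 − $815 = $2,345.4034
Total = $2,345.4034 + $394 = $2,739.4034

$2,739.40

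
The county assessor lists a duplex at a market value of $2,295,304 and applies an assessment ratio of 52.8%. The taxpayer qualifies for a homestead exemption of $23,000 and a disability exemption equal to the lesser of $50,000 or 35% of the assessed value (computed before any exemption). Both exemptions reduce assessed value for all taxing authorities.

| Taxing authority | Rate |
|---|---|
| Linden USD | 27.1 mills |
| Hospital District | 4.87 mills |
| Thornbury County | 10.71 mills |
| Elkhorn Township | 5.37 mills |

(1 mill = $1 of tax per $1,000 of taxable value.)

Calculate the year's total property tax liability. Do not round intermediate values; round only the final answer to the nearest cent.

$54,725.13

Assessed value = $2,295,304 × 0.528 = $1,211,920.512
Disability exemption = min($50,000, 35% × $1,211,920.512) = min($50,000, $424,172.1792) = $50,000 (dollar cap binds)
Taxable value = $1,211,920.512 − $23,000 − $50,000 = $1,138,920.512
Linden USD: $1,138,920.512 × 0.0271 = $30,864.7458752
Hospital District: $1,138,920.512 × 0.00487 = $5,546.54289344
Thornbury County: $1,138,920.512 × 0.01071 = $12,197.83868352
Elkhorn Township: $1,138,920.512 × 0.00537 = $6,116.00314944
Total = $54,725.1306016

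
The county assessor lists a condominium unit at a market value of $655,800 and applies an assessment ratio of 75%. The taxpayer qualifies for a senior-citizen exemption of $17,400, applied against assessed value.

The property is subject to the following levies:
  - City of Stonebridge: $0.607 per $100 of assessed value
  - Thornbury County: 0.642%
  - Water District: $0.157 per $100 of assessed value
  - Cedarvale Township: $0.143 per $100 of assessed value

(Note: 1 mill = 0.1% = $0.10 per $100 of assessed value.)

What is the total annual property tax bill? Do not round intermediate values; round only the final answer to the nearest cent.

Assessed value = $655,800 × 0.75 = $491,850
Taxable value = $491,850 − $17,400 = $474,450
City of Stonebridge: $474,450 × 0.00607 = $2,879.9115
Thornbury County: $474,450 × 0.00642 = $3,045.969
Water District: $474,450 × 0.00157 = $744.8865
Cedarvale Township: $474,450 × 0.00143 = $678.4635
Total = $7,349.2305

$7,349.23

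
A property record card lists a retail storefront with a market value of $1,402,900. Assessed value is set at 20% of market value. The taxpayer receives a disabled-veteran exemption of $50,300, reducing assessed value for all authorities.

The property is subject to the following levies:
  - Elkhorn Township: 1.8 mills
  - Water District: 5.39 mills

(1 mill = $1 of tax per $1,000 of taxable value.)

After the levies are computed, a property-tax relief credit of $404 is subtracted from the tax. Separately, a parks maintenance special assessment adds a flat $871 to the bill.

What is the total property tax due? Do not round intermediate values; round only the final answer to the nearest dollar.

Assessed value = $1,402,900 × 0.2 = $280,580
Taxable value = $280,580 − $50,300 = $230,280
Elkhorn Township: $230,280 × 0.0018 = $414.504
Water District: $230,280 × 0.00539 = $1,241.2092
Levies subtotal = $1,655.7132
After credit = $1,655.7132 − $404 = $1,251.7132
Total = $1,251.7132 + $871 = $2,122.7132

$2,123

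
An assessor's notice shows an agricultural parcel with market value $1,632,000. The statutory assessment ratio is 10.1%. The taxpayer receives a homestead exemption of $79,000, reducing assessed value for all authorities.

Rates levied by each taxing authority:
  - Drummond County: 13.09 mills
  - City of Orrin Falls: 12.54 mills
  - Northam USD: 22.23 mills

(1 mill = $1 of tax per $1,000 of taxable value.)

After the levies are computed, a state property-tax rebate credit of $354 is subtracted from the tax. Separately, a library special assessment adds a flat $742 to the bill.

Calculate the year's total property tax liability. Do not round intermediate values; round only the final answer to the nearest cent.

Assessed value = $1,632,000 × 0.101 = $164,832
Taxable value = $164,832 − $79,000 = $85,832
Drummond County: $85,832 × 0.01309 = $1,123.54088
City of Orrin Falls: $85,832 × 0.01254 = $1,076.33328
Northam USD: $85,832 × 0.02223 = $1,908.04536
Levies subtotal = $4,107.91952
After credit = $4,107.91952 − $354 = $3,753.91952
Total = $3,753.91952 + $742 = $4,495.91952

$4,495.92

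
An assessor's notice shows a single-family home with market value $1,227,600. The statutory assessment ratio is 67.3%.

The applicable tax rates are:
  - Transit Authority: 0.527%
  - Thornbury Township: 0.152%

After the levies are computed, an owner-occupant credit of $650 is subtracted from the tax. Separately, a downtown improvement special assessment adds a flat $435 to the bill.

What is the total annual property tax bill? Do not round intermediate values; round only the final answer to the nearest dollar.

$5,395

Assessed value = $1,227,600 × 0.673 = $826,174.8
Transit Authority: $826,174.8 × 0.00527 = $4,353.941196
Thornbury Township: $826,174.8 × 0.00152 = $1,255.785696
Levies subtotal = $5,609.726892
After credit = $5,609.726892 − $650 = $4,959.726892
Total = $4,959.726892 + $435 = $5,394.726892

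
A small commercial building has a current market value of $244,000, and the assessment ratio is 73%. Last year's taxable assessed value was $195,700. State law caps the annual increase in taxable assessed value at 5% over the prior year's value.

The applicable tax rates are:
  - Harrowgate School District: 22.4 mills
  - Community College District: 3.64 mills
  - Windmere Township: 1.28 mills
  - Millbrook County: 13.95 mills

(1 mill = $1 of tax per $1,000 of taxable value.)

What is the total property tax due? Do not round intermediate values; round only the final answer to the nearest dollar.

$7,351

Uncapped assessed value = $244,000 × 0.73 = $178,120
Cap limit = $195,700 × 1.05 = $205,485
Taxable assessed value = min($178,120, $205,485) = $178,120 (cap does not bind)
Harrowgate School District: $178,120 × 0.0224 = $3,989.888
Community College District: $178,120 × 0.00364 = $648.3568
Windmere Township: $178,120 × 0.00128 = $227.9936
Millbrook County: $178,120 × 0.01395 = $2,484.774
Total = $7,351.0124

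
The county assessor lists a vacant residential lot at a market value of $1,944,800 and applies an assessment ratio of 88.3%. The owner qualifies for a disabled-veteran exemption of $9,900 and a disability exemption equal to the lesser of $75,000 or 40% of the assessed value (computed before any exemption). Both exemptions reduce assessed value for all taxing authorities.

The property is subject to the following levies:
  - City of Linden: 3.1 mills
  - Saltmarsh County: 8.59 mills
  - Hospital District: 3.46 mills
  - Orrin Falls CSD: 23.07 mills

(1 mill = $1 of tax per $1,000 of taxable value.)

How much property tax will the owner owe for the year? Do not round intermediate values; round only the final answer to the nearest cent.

$62,388.74

Assessed value = $1,944,800 × 0.883 = $1,717,258.4
Disability exemption = min($75,000, 40% × $1,717,258.4) = min($75,000, $686,903.36) = $75,000 (dollar cap binds)
Taxable value = $1,717,258.4 − $9,900 − $75,000 = $1,632,358.4
City of Linden: $1,632,358.4 × 0.0031 = $5,060.31104
Saltmarsh County: $1,632,358.4 × 0.00859 = $14,021.958656
Hospital District: $1,632,358.4 × 0.00346 = $5,647.960064
Orrin Falls CSD: $1,632,358.4 × 0.02307 = $37,658.508288
Total = $62,388.738048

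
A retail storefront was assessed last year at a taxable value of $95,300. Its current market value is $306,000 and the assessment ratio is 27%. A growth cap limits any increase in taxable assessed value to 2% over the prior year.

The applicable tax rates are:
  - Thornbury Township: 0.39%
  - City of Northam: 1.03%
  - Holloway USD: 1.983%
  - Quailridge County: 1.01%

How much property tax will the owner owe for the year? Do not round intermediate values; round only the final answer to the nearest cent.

Uncapped assessed value = $306,000 × 0.27 = $82,620
Cap limit = $95,300 × 1.02 = $97,206
Taxable assessed value = min($82,620, $97,206) = $82,620 (cap does not bind)
Thornbury Township: $82,620 × 0.0039 = $322.218
City of Northam: $82,620 × 0.0103 = $850.986
Holloway USD: $82,620 × 0.01983 = $1,638.3546
Quailridge County: $82,620 × 0.0101 = $834.462
Total = $3,646.0206

$3,646.02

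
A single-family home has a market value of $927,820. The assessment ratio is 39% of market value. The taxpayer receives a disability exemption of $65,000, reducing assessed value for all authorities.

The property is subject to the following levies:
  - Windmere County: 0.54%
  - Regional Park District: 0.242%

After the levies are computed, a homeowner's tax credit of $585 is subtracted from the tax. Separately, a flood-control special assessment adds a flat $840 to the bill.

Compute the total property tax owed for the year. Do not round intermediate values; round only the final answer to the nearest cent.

$2,576.37

Assessed value = $927,820 × 0.39 = $361,849.8
Taxable value = $361,849.8 − $65,000 = $296,849.8
Windmere County: $296,849.8 × 0.0054 = $1,602.98892
Regional Park District: $296,849.8 × 0.00242 = $718.376516
Levies subtotal = $2,321.365436
After credit = $2,321.365436 − $585 = $1,736.365436
Total = $1,736.365436 + $840 = $2,576.365436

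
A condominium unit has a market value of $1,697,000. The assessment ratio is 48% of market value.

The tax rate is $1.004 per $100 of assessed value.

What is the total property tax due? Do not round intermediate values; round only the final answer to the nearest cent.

$8,178.18

Assessed value = $1,697,000 × 0.48 = $814,560
Tax = $814,560 × 0.01004 = $8,178.1824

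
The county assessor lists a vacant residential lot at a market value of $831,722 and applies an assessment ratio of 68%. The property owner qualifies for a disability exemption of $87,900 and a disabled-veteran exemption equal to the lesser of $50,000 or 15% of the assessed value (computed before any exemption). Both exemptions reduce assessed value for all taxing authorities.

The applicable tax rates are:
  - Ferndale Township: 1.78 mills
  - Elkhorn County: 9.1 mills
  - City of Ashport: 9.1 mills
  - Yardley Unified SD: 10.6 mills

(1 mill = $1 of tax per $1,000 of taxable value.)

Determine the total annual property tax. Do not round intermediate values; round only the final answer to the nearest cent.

$13,078.18

Assessed value = $831,722 × 0.68 = $565,570.96
Disabled-veteran exemption = min($50,000, 15% × $565,570.96) = min($50,000, $84,835.644) = $50,000 (dollar cap binds)
Taxable value = $565,570.96 − $87,900 − $50,000 = $427,670.96
Ferndale Township: $427,670.96 × 0.00178 = $761.2543088
Elkhorn County: $427,670.96 × 0.0091 = $3,891.805736
City of Ashport: $427,670.96 × 0.0091 = $3,891.805736
Yardley Unified SD: $427,670.96 × 0.0106 = $4,533.312176
Total = $13,078.1779568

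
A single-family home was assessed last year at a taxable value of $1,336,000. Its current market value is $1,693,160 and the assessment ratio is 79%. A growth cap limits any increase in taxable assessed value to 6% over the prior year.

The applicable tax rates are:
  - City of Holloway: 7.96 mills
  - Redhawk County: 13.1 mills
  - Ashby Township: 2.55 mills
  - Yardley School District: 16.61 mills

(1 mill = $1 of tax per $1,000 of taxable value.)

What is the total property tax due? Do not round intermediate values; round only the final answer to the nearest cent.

$53,798.13

Uncapped assessed value = $1,693,160 × 0.79 = $1,337,596.4
Cap limit = $1,336,000 × 1.06 = $1,416,160
Taxable assessed value = min($1,337,596.4, $1,416,160) = $1,337,596.4 (cap does not bind)
City of Holloway: $1,337,596.4 × 0.00796 = $10,647.267344
Redhawk County: $1,337,596.4 × 0.0131 = $17,522.51284
Ashby Township: $1,337,596.4 × 0.00255 = $3,410.87082
Yardley School District: $1,337,596.4 × 0.01661 = $22,217.476204
Total = $53,798.127208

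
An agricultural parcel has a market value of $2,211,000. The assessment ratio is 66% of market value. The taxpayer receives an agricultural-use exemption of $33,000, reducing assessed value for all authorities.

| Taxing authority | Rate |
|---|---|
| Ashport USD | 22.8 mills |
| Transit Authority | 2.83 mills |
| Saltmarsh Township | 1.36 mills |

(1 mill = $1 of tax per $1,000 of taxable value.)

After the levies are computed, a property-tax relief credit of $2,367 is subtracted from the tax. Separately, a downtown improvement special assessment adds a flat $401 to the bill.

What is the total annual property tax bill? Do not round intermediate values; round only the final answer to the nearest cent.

$36,528.76

Assessed value = $2,211,000 × 0.66 = $1,459,260
Taxable value = $1,459,260 − $33,000 = $1,426,260
Ashport USD: $1,426,260 × 0.0228 = $32,518.728
Transit Authority: $1,426,260 × 0.00283 = $4,036.3158
Saltmarsh Township: $1,426,260 × 0.00136 = $1,939.7136
Levies subtotal = $38,494.7574
After credit = $38,494.7574 − $2,367 = $36,127.7574
Total = $36,127.7574 + $401 = $36,528.7574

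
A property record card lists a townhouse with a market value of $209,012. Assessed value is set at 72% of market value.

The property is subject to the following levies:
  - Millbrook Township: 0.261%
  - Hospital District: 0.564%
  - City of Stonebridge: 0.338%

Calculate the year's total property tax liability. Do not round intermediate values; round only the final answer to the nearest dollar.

$1,750

Assessed value = $209,012 × 0.72 = $150,488.64
Millbrook Township: $150,488.64 × 0.00261 = $392.7753504
Hospital District: $150,488.64 × 0.00564 = $848.7559296
City of Stonebridge: $150,488.64 × 0.00338 = $508.6516032
Total = $392.7753504 + $848.7559296 + $508.6516032 = $1,750.1828832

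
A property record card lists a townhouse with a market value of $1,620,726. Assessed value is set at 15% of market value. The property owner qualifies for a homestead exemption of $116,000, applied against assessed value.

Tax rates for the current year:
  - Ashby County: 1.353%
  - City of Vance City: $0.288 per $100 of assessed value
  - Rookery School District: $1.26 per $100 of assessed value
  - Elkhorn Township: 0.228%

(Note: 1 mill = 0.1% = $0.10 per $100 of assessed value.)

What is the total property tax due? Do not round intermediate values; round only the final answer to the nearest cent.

$3,977.24

Assessed value = $1,620,726 × 0.15 = $243,108.9
Taxable value = $243,108.9 − $116,000 = $127,108.9
Ashby County: $127,108.9 × 0.01353 = $1,719.783417
City of Vance City: $127,108.9 × 0.00288 = $366.073632
Rookery School District: $127,108.9 × 0.0126 = $1,601.57214
Elkhorn Township: $127,108.9 × 0.00228 = $289.808292
Total = $3,977.237481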